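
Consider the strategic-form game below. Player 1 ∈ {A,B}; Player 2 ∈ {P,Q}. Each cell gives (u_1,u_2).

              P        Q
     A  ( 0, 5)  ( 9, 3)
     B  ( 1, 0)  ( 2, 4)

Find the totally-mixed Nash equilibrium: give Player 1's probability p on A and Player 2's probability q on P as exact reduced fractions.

(p,q) = (2/3, 7/8)

P1 indiff ⇒ q·0+(1-q)·9 = q·1+(1-q)·2 ⇒ q(-1) = (1-q)(-7) ⇒ q = 7/8
P2 indiff ⇒ p·5+(1-p)·0 = p·3+(1-p)·4 ⇒ p(2) = (1-p)(4) ⇒ p = 2/3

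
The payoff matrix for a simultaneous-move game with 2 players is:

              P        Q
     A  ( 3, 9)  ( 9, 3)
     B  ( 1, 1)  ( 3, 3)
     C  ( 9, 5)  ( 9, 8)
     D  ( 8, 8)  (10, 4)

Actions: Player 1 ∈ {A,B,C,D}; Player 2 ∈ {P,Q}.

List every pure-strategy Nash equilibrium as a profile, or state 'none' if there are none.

PSNE: ∅

(A,P): not NE [P1→C gives 9>3]
(A,Q): not NE [P1→D gives 10>9; P2→P gives 9>3]
(B,P): not NE [P1→C gives 9>1; P2→Q gives 3>1]
(B,Q): not NE [P1→D gives 10>3]
(C,P): not NE [P2→Q gives 8>5]
(C,Q): not NE [P1→D gives 10>9]
(D,P): not NE [P1→C gives 9>8]
(D,Q): not NE [P2→P gives 8>4]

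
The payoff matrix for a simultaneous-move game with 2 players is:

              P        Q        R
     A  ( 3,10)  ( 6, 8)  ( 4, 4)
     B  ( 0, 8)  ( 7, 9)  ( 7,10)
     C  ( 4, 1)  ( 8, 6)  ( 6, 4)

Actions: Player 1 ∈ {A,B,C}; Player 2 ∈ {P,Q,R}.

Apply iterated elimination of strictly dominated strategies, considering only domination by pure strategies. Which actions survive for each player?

Survivors P1:{B,C} P2:{Q,R}

P1 drop A (C beats it: P:4>3 Q:8>6 R:6>4)
P2 drop P (Q beats it: B:9>8 C:6>1)
P1→{B,C} P2→{Q,R}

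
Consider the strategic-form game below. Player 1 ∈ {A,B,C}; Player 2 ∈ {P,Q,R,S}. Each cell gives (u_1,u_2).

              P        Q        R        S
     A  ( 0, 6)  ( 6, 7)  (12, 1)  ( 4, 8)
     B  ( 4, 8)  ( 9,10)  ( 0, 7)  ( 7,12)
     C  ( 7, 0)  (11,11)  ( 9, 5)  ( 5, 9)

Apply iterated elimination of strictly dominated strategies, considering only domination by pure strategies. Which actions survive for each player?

P2 drop P (Q beats it: A:7>6 B:10>8 C:11>0)
P2 drop R (Q beats it: A:7>1 B:10>7 C:11>5)
P1 drop A (B beats it: Q:9>6 S:7>4)
P1→{B,C} P2→{Q,S}

Remaining: P1:{B,C} P2:{Q,S}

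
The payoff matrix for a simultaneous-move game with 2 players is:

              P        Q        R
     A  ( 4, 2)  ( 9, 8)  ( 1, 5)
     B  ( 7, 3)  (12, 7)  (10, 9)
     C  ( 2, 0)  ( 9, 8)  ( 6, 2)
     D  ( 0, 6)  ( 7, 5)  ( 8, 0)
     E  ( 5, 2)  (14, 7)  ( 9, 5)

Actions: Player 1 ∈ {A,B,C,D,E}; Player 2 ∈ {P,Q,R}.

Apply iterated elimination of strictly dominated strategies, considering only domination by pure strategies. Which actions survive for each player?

Survivors P1:{B,E} P2:{Q,R}

P1 drop A (B beats it: P:7>4 Q:12>9 R:10>1)
P1 drop C (B beats it: P:7>2 Q:12>9 R:10>6)
P1 drop D (B beats it: P:7>0 Q:12>7 R:10>8)
P2 drop P (Q beats it: B:7>3 E:7>2)
P1→{B,E} P2→{Q,R}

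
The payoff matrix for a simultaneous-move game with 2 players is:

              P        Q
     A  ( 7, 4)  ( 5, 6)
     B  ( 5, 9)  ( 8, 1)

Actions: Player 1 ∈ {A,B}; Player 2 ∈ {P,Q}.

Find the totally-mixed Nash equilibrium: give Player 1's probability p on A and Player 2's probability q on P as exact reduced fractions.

P1 indiff ⇒ q·7+(1-q)·5 = q·5+(1-q)·8 ⇒ q(2) = (1-q)(3) ⇒ q = 3/5
P2 indiff ⇒ p·4+(1-p)·9 = p·6+(1-p)·1 ⇒ p(-2) = (1-p)(-8) ⇒ p = 4/5

(p,q) = (4/5, 3/5)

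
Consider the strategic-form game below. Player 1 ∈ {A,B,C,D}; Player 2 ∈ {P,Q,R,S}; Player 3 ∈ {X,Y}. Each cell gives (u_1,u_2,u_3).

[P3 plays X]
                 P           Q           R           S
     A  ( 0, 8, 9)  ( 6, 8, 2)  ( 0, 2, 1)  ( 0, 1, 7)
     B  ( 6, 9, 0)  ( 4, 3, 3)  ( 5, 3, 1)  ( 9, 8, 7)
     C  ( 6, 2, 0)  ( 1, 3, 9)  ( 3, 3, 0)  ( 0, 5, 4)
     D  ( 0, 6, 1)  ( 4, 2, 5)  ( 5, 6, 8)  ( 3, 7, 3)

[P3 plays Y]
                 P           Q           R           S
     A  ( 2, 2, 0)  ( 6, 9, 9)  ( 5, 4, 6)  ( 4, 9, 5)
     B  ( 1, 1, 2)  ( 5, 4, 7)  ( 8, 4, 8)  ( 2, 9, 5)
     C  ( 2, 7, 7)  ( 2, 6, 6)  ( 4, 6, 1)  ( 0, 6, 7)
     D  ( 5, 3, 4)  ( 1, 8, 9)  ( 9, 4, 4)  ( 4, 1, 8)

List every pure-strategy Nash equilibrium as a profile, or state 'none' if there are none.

(A,P,X): not NE [P1→C gives 6>0]
(A,P,Y): not NE [P1→D gives 5>2; P2→S gives 9>2; P3→X gives 9>0]
(A,Q,X): not NE [P3→Y gives 9>2]
(A,Q,Y): NE
(A,R,X): not NE [P1→D gives 5>0; P2→Q gives 8>2; P3→Y gives 6>1]
(A,R,Y): not NE [P1→D gives 9>5; P2→S gives 9>4]
(A,S,X): not NE [P1→B gives 9>0; P2→Q gives 8>1]
(A,S,Y): not NE [P3→X gives 7>5]
(B,P,X): not NE [P3→Y gives 2>0]
(B,P,Y): not NE [P1→D gives 5>1; P2→S gives 9>1]
(B,Q,X): not NE [P1→A gives 6>4; P2→P gives 9>3; P3→Y gives 7>3]
(B,Q,Y): not NE [P1→A gives 6>5; P2→S gives 9>4]
(B,R,X): not NE [P2→P gives 9>3; P3→Y gives 8>1]
(B,R,Y): not NE [P1→D gives 9>8; P2→S gives 9>4]
(B,S,X): not NE [P2→P gives 9>8]
(B,S,Y): not NE [P1→D gives 4>2; P3→X gives 7>5]
(C,P,X): not NE [P2→S gives 5>2; P3→Y gives 7>0]
(C,P,Y): not NE [P1→D gives 5>2]
(C,Q,X): not NE [P1→A gives 6>1; P2→S gives 5>3]
(C,Q,Y): not NE [P1→A gives 6>2; P2→P gives 7>6; P3→X gives 9>6]
(C,R,X): not NE [P1→D gives 5>3; P2→S gives 5>3; P3→Y gives 1>0]
(C,R,Y): not NE [P1→D gives 9>4; P2→P gives 7>6]
(C,S,X): not NE [P1→B gives 9>0; P3→Y gives 7>4]
(C,S,Y): not NE [P1→D gives 4>0; P2→P gives 7>6]
(D,P,X): not NE [P1→C gives 6>0; P2→S gives 7>6; P3→Y gives 4>1]
(D,P,Y): not NE [P2→Q gives 8>3]
(D,Q,X): not NE [P1→A gives 6>4; P2→S gives 7>2; P3→Y gives 9>5]
(D,Q,Y): not NE [P1→A gives 6>1]
(D,R,X): not NE [P2→S gives 7>6]
(D,R,Y): not NE [P2→Q gives 8>4; P3→X gives 8>4]
(D,S,X): not NE [P1→B gives 9>3; P3→Y gives 8>3]
(D,S,Y): not NE [P2→Q gives 8>1]

NE set: (A,Q,Y)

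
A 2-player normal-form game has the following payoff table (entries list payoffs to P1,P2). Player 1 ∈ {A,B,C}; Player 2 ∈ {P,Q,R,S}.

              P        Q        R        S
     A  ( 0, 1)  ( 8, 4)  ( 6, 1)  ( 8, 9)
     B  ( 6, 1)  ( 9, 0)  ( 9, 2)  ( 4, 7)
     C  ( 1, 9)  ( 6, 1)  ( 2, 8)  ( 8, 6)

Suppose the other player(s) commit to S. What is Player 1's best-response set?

u_1(A vs S) = 8
u_1(B vs S) = 4
u_1(C vs S) = 8
max payoff 8 at {A,C}

P1 best: {A,C}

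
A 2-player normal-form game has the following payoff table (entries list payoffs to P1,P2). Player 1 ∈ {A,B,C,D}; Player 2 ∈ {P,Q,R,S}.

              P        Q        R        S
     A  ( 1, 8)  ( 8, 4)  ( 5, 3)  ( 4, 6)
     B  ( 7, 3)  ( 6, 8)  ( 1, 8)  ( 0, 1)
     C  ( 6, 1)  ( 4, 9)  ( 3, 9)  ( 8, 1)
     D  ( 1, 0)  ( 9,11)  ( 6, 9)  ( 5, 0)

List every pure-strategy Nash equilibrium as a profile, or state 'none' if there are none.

Nash profiles: (D,Q)

(A,P): not NE [P1→B gives 7>1]
(A,Q): not NE [P1→D gives 9>8; P2→P gives 8>4]
(A,R): not NE [P1→D gives 6>5; P2→P gives 8>3]
(A,S): not NE [P1→C gives 8>4; P2→P gives 8>6]
(B,P): not NE [P2→R gives 8>3]
(B,Q): not NE [P1→D gives 9>6]
(B,R): not NE [P1→D gives 6>1]
(B,S): not NE [P1→C gives 8>0; P2→R gives 8>1]
(C,P): not NE [P1→B gives 7>6; P2→R gives 9>1]
(C,Q): not NE [P1→D gives 9>4]
(C,R): not NE [P1→D gives 6>3]
(C,S): not NE [P2→R gives 9>1]
(D,P): not NE [P1→B gives 7>1; P2→Q gives 11>0]
(D,Q): NE
(D,R): not NE [P2→Q gives 11>9]
(D,S): not NE [P1→C gives 8>5; P2→Q gives 11>0]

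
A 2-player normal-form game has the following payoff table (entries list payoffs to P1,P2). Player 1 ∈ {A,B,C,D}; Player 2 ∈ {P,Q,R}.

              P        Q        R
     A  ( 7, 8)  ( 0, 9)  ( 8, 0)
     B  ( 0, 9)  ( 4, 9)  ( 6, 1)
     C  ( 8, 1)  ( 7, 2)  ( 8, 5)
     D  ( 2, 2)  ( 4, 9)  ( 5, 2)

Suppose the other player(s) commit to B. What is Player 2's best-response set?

u_2(P vs B) = 9
u_2(Q vs B) = 9
u_2(R vs B) = 1
max payoff 9 at {P,Q}

BR_2 = {P,Q}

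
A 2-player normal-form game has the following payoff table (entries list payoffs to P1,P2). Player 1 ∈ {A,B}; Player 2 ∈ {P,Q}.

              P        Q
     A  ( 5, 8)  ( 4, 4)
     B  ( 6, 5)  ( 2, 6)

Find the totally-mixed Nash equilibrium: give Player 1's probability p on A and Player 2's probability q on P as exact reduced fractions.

P1 indiff ⇒ q·5+(1-q)·4 = q·6+(1-q)·2 ⇒ q(-1) = (1-q)(-2) ⇒ q = 2/3
P2 indiff ⇒ p·8+(1-p)·5 = p·4+(1-p)·6 ⇒ p(4) = (1-p)(1) ⇒ p = 1/5

(p,q) = (1/5, 2/3)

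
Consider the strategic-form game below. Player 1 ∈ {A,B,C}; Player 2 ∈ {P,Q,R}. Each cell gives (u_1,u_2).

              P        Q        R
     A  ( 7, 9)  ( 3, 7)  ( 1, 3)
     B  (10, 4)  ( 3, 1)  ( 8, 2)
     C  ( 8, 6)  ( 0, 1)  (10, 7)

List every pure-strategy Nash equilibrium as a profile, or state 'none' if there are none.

(A,P): not NE [P1→B gives 10>7]
(A,Q): not NE [P2→P gives 9>7]
(A,R): not NE [P1→C gives 10>1; P2→P gives 9>3]
(B,P): NE
(B,Q): not NE [P2→P gives 4>1]
(B,R): not NE [P1→C gives 10>8; P2→P gives 4>2]
(C,P): not NE [P1→B gives 10>8; P2→R gives 7>6]
(C,Q): not NE [P1→B gives 3>0; P2→R gives 7>1]
(C,R): NE

PSNE = {(B,P), (C,R)}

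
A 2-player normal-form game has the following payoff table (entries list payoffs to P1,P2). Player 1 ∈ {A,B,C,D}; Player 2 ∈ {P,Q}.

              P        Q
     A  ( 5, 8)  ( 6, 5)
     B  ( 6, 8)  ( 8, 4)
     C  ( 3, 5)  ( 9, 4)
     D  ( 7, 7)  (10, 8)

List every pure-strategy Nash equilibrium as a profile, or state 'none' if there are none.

NE set: (D,Q)

(A,P): not NE [P1→D gives 7>5]
(A,Q): not NE [P1→D gives 10>6; P2→P gives 8>5]
(B,P): not NE [P1→D gives 7>6]
(B,Q): not NE [P1→D gives 10>8; P2→P gives 8>4]
(C,P): not NE [P1→D gives 7>3]
(C,Q): not NE [P1→D gives 10>9; P2→P gives 5>4]
(D,P): not NE [P2→Q gives 8>7]
(D,Q): NE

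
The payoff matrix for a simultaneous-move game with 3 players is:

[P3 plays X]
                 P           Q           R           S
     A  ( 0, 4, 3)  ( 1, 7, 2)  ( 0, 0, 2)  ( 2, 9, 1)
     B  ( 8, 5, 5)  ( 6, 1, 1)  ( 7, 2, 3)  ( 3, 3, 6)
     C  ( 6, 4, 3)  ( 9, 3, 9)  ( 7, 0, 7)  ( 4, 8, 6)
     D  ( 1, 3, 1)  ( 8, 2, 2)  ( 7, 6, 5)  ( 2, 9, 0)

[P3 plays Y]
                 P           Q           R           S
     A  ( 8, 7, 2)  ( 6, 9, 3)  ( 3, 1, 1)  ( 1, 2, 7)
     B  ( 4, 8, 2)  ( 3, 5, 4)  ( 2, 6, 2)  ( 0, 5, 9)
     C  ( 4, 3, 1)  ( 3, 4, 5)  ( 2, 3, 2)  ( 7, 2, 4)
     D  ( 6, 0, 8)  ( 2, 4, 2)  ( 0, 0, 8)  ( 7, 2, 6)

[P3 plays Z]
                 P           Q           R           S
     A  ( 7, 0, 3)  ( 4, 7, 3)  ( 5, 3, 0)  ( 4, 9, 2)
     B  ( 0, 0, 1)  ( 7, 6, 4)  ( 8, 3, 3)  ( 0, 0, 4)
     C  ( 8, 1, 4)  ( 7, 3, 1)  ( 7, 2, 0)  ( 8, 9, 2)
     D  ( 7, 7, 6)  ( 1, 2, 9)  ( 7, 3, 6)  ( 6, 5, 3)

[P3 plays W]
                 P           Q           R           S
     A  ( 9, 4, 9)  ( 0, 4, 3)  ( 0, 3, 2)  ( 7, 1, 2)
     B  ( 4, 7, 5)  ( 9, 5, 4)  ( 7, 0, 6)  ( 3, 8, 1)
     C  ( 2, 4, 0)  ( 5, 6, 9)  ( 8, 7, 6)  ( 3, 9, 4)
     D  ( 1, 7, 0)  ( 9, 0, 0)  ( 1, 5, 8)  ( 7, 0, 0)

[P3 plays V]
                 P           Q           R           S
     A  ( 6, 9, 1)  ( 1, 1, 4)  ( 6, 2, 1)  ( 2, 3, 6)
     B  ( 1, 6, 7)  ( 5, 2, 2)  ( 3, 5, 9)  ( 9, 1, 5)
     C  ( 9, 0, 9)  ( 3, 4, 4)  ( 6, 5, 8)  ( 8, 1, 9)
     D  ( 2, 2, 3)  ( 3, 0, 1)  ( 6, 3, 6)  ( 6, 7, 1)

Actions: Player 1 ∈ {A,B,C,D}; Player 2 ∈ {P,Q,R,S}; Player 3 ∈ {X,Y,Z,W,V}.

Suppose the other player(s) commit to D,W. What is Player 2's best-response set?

argmax u_2 = {P}

u_2(P vs D,W) = 7
u_2(Q vs D,W) = 0
u_2(R vs D,W) = 5
u_2(S vs D,W) = 0
max payoff 7 at {P}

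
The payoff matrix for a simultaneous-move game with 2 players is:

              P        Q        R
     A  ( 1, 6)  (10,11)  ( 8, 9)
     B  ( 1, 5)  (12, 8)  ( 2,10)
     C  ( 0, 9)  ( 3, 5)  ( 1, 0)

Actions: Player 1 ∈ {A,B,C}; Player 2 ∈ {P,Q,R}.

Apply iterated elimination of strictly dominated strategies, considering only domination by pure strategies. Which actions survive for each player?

P1 drop C (A beats it: P:1>0 Q:10>3 R:8>1)
P2 drop P (Q beats it: A:11>6 B:8>5)
P1→{A,B} P2→{Q,R}

IESDS → P1:{A,B} P2:{Q,R}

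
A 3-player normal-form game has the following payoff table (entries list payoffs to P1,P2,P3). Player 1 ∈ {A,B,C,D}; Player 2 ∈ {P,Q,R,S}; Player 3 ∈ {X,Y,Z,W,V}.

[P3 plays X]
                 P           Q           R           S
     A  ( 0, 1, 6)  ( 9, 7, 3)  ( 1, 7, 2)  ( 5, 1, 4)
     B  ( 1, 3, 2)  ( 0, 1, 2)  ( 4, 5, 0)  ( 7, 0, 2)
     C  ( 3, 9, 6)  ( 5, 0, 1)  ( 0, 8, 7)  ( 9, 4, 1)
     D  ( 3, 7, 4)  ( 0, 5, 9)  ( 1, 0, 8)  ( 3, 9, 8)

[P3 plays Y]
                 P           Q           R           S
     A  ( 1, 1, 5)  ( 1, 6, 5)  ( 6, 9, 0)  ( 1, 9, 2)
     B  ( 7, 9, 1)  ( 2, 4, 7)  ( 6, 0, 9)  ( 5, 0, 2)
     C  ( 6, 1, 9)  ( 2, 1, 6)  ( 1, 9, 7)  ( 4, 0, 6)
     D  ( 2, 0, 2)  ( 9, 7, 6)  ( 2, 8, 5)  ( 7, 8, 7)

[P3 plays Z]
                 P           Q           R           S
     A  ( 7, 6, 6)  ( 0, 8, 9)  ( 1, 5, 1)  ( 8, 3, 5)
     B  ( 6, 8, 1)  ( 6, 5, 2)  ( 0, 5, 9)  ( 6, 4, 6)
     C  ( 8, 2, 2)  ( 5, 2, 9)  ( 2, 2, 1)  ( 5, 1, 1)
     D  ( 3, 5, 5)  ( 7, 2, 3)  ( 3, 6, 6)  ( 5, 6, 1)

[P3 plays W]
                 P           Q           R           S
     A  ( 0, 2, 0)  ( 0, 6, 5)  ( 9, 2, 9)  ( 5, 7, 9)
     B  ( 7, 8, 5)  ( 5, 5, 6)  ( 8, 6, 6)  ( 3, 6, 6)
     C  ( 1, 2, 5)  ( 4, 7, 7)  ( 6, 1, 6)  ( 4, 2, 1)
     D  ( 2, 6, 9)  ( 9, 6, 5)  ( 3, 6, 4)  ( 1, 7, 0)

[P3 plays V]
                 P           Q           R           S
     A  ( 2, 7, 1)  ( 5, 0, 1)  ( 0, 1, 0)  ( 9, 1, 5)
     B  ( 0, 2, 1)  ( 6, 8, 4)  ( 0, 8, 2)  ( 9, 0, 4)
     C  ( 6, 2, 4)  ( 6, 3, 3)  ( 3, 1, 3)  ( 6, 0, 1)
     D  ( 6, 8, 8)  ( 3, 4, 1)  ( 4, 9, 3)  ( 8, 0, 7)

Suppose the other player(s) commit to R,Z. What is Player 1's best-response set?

u_1(A vs R,Z) = 1
u_1(B vs R,Z) = 0
u_1(C vs R,Z) = 2
u_1(D vs R,Z) = 3
max payoff 3 at {D}

P1 best: {D}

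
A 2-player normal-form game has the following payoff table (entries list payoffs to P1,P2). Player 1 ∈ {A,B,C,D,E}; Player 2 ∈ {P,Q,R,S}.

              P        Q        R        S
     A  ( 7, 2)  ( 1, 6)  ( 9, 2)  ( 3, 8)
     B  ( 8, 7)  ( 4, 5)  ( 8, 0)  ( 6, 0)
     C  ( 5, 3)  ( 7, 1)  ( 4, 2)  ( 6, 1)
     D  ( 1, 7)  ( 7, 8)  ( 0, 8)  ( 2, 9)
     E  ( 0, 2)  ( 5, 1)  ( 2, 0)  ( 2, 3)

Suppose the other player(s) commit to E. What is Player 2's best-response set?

P2 best: {S}

u_2(P vs E) = 2
u_2(Q vs E) = 1
u_2(R vs E) = 0
u_2(S vs E) = 3
max payoff 3 at {S}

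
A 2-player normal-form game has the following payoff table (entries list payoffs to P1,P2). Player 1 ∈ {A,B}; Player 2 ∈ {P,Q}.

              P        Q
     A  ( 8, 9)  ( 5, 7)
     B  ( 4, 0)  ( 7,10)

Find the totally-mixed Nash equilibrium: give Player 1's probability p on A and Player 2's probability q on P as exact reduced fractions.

P1 mixes 5/6 on A; P2 mixes 1/3 on P

P1 indiff ⇒ q·8+(1-q)·5 = q·4+(1-q)·7 ⇒ q(4) = (1-q)(2) ⇒ q = 1/3
P2 indiff ⇒ p·9+(1-p)·0 = p·7+(1-p)·10 ⇒ p(2) = (1-p)(10) ⇒ p = 5/6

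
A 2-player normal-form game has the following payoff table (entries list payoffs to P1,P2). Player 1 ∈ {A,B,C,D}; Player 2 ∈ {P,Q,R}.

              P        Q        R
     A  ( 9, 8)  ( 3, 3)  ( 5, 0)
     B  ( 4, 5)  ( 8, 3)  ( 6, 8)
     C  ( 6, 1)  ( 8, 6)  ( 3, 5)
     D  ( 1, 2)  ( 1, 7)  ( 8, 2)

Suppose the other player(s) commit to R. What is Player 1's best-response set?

argmax u_1 = {D}

u_1(A vs R) = 5
u_1(B vs R) = 6
u_1(C vs R) = 3
u_1(D vs R) = 8
max payoff 8 at {D}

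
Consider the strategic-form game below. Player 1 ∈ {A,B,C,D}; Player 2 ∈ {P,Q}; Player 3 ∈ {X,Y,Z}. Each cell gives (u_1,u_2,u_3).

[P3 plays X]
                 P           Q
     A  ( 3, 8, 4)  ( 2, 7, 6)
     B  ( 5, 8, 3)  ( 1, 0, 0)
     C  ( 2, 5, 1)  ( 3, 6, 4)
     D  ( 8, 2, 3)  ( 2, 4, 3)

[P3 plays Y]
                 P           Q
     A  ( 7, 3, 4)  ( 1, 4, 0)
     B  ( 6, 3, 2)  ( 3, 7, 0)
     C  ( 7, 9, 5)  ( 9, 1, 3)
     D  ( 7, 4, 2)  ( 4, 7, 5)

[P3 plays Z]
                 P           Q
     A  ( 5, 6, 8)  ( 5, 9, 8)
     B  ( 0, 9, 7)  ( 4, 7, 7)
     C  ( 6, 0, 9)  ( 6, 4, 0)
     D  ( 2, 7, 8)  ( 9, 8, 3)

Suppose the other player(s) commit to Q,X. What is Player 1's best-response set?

argmax u_1 = {C}

u_1(A vs Q,X) = 2
u_1(B vs Q,X) = 1
u_1(C vs Q,X) = 3
u_1(D vs Q,X) = 2
max payoff 3 at {C}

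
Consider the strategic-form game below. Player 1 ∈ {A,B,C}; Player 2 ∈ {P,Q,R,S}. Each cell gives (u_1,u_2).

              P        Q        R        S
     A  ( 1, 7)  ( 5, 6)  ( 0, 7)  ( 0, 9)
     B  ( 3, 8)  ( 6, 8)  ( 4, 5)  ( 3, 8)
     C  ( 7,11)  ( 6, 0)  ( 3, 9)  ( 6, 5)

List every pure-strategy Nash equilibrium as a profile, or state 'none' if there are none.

NE set: (B,Q), (C,P)

(A,P): not NE [P1→C gives 7>1; P2→S gives 9>7]
(A,Q): not NE [P1→C gives 6>5; P2→S gives 9>6]
(A,R): not NE [P1→B gives 4>0; P2→S gives 9>7]
(A,S): not NE [P1→C gives 6>0]
(B,P): not NE [P1→C gives 7>3]
(B,Q): NE
(B,R): not NE [P2→S gives 8>5]
(B,S): not NE [P1→C gives 6>3]
(C,P): NE
(C,Q): not NE [P2→P gives 11>0]
(C,R): not NE [P1→B gives 4>3; P2→P gives 11>9]
(C,S): not NE [P2→P gives 11>5]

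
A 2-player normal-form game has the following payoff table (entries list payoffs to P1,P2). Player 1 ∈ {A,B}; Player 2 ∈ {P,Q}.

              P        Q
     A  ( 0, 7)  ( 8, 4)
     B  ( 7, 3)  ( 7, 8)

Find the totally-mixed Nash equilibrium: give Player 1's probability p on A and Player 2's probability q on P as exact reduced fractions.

P1 mixes 5/8 on A; P2 mixes 1/8 on P

P1 indiff ⇒ q·0+(1-q)·8 = q·7+(1-q)·7 ⇒ q(-7) = (1-q)(-1) ⇒ q = 1/8
P2 indiff ⇒ p·7+(1-p)·3 = p·4+(1-p)·8 ⇒ p(3) = (1-p)(5) ⇒ p = 5/8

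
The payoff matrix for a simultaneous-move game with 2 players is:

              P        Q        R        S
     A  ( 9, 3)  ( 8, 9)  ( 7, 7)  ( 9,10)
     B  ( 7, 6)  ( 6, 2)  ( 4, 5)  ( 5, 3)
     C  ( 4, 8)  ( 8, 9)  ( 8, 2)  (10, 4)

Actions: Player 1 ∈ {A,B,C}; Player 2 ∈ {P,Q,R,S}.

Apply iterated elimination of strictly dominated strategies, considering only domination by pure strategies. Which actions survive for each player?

IESDS → P1:{A,C} P2:{Q,S}

P1 drop B (A beats it: P:9>7 Q:8>6 R:7>4 S:9>5)
P2 drop P (Q beats it: A:9>3 C:9>8)
P2 drop R (Q beats it: A:9>7 C:9>2)
P1→{A,C} P2→{Q,S}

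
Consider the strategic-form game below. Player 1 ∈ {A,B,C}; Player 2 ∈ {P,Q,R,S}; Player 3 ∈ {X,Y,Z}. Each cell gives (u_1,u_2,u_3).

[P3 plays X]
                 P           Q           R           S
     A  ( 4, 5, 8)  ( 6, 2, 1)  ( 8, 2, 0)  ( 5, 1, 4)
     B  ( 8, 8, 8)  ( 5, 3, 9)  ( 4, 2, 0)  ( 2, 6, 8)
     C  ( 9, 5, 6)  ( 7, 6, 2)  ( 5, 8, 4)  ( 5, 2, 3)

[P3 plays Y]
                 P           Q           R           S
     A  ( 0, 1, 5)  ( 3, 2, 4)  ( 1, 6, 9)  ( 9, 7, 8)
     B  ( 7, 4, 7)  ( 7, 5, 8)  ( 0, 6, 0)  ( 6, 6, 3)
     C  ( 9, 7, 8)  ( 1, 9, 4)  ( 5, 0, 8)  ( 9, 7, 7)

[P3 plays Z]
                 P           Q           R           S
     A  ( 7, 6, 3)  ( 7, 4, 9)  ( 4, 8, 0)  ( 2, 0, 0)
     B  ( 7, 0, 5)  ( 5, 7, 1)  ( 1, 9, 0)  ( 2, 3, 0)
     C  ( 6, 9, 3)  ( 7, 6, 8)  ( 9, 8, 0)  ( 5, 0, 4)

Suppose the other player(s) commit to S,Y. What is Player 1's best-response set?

argmax u_1 = {A,C}

u_1(A vs S,Y) = 9
u_1(B vs S,Y) = 6
u_1(C vs S,Y) = 9
max payoff 9 at {A,C}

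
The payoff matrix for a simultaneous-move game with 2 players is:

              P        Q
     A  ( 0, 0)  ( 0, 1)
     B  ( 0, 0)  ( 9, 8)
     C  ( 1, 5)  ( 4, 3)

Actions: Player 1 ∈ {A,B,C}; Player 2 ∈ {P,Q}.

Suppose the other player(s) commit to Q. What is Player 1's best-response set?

P1 best: {B}

u_1(A vs Q) = 0
u_1(B vs Q) = 9
u_1(C vs Q) = 4
max payoff 9 at {B}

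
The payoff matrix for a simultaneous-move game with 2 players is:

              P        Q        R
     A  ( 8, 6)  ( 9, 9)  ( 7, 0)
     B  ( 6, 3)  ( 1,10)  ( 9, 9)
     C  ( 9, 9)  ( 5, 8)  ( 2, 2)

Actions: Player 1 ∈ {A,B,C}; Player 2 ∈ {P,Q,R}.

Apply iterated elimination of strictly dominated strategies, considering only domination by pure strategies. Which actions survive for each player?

P2 drop R (Q beats it: A:9>0 B:10>9 C:8>2)
P1 drop B (A beats it: P:8>6 Q:9>1)
P1→{A,C} P2→{P,Q}

Remaining: P1:{A,C} P2:{P,Q}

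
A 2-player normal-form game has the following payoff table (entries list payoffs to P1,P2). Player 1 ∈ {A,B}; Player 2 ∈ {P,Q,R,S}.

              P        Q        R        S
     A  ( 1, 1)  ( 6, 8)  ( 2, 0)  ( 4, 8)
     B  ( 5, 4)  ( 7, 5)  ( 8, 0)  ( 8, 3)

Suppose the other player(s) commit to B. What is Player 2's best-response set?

u_2(P vs B) = 4
u_2(Q vs B) = 5
u_2(R vs B) = 0
u_2(S vs B) = 3
max payoff 5 at {Q}

BR_2 = {Q}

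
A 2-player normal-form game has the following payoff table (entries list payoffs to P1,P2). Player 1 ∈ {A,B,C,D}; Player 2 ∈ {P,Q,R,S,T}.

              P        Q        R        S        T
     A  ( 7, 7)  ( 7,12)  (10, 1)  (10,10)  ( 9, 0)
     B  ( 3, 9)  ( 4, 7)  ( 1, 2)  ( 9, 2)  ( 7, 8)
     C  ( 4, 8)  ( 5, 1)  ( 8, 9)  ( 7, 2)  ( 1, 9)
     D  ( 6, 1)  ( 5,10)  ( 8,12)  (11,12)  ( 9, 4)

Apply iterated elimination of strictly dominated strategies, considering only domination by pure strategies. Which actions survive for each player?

Survivors P1:{A,D} P2:{Q,R,S}

P1 drop B (A beats it: P:7>3 Q:7>4 R:10>1 S:10>9 T:9>7)
P1 drop C (A beats it: P:7>4 Q:7>5 R:10>8 S:10>7 T:9>1)
P2 drop P (Q beats it: A:12>7 D:10>1)
P2 drop T (Q beats it: A:12>0 D:10>4)
P1→{A,D} P2→{Q,R,S}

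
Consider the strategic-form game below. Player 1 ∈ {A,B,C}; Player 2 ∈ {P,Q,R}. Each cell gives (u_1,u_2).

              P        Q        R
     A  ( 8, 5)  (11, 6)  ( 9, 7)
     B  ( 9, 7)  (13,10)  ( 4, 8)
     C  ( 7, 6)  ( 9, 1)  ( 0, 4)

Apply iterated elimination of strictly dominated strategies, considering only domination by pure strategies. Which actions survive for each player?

P1 drop C (A beats it: P:8>7 Q:11>9 R:9>0)
P2 drop P (Q beats it: A:6>5 B:10>7)
P1→{A,B} P2→{Q,R}

IESDS → P1:{A,B} P2:{Q,R}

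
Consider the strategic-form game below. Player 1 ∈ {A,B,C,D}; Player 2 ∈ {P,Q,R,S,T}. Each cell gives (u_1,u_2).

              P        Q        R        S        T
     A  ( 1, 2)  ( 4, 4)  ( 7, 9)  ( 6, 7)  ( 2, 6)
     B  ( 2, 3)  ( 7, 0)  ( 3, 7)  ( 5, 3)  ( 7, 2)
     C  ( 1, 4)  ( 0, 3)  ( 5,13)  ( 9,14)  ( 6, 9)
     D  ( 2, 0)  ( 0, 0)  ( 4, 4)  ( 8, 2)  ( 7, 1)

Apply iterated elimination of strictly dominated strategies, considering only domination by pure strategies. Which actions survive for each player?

P2 drop P (R beats it: A:9>2 B:7>3 C:13>4 D:4>0)
P2 drop Q (R beats it: A:9>4 B:7>0 C:13>3 D:4>0)
P2 drop T (R beats it: A:9>6 B:7>2 C:13>9 D:4>1)
P1 drop B (A beats it: R:7>3 S:6>5)
P1 drop D (C beats it: R:5>4 S:9>8)
P1→{A,C} P2→{R,S}

Remaining: P1:{A,C} P2:{R,S}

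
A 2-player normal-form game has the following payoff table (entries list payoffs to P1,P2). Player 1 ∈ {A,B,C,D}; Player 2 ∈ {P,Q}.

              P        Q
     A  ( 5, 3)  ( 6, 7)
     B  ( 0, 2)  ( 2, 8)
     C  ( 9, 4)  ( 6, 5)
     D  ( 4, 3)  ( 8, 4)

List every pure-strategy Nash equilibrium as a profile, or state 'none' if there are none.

(A,P): not NE [P1→C gives 9>5; P2→Q gives 7>3]
(A,Q): not NE [P1→D gives 8>6]
(B,P): not NE [P1→C gives 9>0; P2→Q gives 8>2]
(B,Q): not NE [P1→D gives 8>2]
(C,P): not NE [P2→Q gives 5>4]
(C,Q): not NE [P1→D gives 8>6]
(D,P): not NE [P1→C gives 9>4; P2→Q gives 4>3]
(D,Q): NE

Nash profiles: (D,Q)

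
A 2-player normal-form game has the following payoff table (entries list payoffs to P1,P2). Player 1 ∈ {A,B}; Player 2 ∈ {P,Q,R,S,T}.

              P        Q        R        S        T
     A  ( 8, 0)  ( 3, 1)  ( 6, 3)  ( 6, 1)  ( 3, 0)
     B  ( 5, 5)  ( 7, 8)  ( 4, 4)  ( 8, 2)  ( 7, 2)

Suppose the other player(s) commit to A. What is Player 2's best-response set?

BR_2 = {R}

u_2(P vs A) = 0
u_2(Q vs A) = 1
u_2(R vs A) = 3
u_2(S vs A) = 1
u_2(T vs A) = 0
max payoff 3 at {R}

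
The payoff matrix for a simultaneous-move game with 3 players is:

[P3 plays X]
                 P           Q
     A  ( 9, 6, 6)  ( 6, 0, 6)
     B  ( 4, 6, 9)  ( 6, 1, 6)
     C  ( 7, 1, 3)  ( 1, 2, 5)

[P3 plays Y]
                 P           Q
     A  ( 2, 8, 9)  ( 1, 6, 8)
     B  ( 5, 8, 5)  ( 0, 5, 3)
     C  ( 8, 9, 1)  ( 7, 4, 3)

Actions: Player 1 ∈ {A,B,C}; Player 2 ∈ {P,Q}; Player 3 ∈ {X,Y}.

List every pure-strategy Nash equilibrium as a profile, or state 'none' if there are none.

PSNE: ∅

(A,P,X): not NE [P3→Y gives 9>6]
(A,P,Y): not NE [P1→C gives 8>2]
(A,Q,X): not NE [P2→P gives 6>0; P3→Y gives 8>6]
(A,Q,Y): not NE [P1→C gives 7>1; P2→P gives 8>6]
(B,P,X): not NE [P1→A gives 9>4]
(B,P,Y): not NE [P1→C gives 8>5; P3→X gives 9>5]
(B,Q,X): not NE [P2→P gives 6>1]
(B,Q,Y): not NE [P1→C gives 7>0; P2→P gives 8>5; P3→X gives 6>3]
(C,P,X): not NE [P1→A gives 9>7; P2→Q gives 2>1]
(C,P,Y): not NE [P3→X gives 3>1]
(C,Q,X): not NE [P1→B gives 6>1]
(C,Q,Y): not NE [P2→P gives 9>4; P3→X gives 5>3]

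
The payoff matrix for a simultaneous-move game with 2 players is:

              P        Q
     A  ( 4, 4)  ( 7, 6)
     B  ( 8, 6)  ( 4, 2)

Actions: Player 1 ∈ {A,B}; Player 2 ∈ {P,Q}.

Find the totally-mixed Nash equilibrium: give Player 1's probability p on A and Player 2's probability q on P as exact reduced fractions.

P1 indiff ⇒ q·4+(1-q)·7 = q·8+(1-q)·4 ⇒ q(-4) = (1-q)(-3) ⇒ q = 3/7
P2 indiff ⇒ p·4+(1-p)·6 = p·6+(1-p)·2 ⇒ p(-2) = (1-p)(-4) ⇒ p = 2/3

P1 mixes 2/3 on A; P2 mixes 3/7 on P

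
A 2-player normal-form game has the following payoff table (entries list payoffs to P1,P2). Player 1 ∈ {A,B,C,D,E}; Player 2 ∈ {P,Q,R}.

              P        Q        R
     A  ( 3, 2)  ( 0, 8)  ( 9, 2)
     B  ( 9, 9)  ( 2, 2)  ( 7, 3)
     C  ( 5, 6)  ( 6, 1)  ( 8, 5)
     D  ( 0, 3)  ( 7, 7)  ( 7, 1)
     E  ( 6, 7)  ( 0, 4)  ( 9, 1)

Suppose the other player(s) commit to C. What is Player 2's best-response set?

P2 best: {P}

u_2(P vs C) = 6
u_2(Q vs C) = 1
u_2(R vs C) = 5
max payoff 6 at {P}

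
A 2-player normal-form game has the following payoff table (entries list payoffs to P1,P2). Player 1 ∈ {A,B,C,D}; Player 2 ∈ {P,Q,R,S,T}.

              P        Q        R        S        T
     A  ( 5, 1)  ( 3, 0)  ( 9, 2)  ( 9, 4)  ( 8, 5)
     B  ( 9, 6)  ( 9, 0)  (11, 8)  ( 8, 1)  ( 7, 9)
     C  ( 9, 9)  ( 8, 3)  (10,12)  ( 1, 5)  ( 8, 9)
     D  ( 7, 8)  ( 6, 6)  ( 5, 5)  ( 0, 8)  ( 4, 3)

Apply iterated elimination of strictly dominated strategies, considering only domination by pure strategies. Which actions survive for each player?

P1 drop D (B beats it: P:9>7 Q:9>6 R:11>5 S:8>0 T:7>4)
P2 drop P (R beats it: A:2>1 B:8>6 C:12>9)
P2 drop Q (R beats it: A:2>0 B:8>0 C:12>3)
P2 drop S (T beats it: A:5>4 B:9>1 C:9>5)
P1→{A,B,C} P2→{R,T}

Remaining: P1:{A,B,C} P2:{R,T}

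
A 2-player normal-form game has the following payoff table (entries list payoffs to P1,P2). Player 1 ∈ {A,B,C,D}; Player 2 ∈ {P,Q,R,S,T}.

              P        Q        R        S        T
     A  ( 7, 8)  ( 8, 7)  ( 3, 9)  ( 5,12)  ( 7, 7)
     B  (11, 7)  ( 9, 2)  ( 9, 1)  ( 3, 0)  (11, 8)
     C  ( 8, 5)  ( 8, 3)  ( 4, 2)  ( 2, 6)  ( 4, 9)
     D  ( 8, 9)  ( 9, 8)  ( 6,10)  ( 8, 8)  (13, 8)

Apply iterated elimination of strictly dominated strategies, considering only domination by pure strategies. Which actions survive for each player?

Remaining: P1:{B,D} P2:{P,R,T}

P1 drop A (D beats it: P:8>7 Q:9>8 R:6>3 S:8>5 T:13>7)
P1 drop C (B beats it: P:11>8 Q:9>8 R:9>4 S:3>2 T:11>4)
P2 drop Q (P beats it: B:7>2 D:9>8)
P2 drop S (P beats it: B:7>0 D:9>8)
P1→{B,D} P2→{P,R,T}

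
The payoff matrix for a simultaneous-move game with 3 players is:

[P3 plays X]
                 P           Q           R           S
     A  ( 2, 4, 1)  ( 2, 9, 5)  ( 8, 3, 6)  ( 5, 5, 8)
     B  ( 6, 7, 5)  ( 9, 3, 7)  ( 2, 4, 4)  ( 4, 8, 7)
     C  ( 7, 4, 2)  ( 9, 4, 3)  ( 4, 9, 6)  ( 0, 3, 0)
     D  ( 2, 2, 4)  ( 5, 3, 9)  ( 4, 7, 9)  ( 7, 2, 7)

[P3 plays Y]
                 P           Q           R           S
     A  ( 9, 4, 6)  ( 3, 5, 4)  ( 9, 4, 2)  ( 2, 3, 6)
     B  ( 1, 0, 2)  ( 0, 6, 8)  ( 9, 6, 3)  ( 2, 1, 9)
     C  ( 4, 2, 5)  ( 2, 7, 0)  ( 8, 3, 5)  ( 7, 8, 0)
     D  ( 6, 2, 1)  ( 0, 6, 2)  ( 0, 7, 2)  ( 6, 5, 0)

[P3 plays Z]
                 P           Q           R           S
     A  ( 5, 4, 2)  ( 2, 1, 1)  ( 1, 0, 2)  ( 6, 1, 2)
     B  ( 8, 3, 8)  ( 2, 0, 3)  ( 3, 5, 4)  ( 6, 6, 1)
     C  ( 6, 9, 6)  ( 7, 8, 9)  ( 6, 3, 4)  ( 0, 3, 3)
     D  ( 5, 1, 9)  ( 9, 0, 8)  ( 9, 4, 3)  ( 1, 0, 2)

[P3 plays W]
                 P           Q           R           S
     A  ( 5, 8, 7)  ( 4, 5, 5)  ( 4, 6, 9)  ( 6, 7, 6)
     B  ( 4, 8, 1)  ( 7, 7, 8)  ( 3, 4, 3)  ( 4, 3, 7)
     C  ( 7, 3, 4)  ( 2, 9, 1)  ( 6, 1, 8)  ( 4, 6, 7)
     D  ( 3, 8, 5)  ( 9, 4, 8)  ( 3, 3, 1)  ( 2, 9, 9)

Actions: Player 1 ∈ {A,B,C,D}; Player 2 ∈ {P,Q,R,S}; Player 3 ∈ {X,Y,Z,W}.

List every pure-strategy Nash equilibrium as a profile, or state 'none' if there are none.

Equilibria: none

(A,P,X): not NE [P1→C gives 7>2; P2→Q gives 9>4; P3→W gives 7>1]
(A,P,Y): not NE [P2→Q gives 5>4; P3→W gives 7>6]
(A,P,Z): not NE [P1→B gives 8>5; P3→W gives 7>2]
(A,P,W): not NE [P1→C gives 7>5]
(A,Q,X): not NE [P1→C gives 9>2]
(A,Q,Y): not NE [P3→W gives 5>4]
(A,Q,Z): not NE [P1→D gives 9>2; P2→P gives 4>1; P3→W gives 5>1]
(A,Q,W): not NE [P1→D gives 9>4; P2→P gives 8>5]
(A,R,X): not NE [P2→Q gives 9>3; P3→W gives 9>6]
(A,R,Y): not NE [P2→Q gives 5>4; P3→W gives 9>2]
(A,R,Z): not NE [P1→D gives 9>1; P2→P gives 4>0; P3→W gives 9>2]
(A,R,W): not NE [P1→C gives 6>4; P2→P gives 8>6]
(A,S,X): not NE [P1→D gives 7>5; P2→Q gives 9>5]
(A,S,Y): not NE [P1→C gives 7>2; P2→Q gives 5>3; P3→X gives 8>6]
(A,S,Z): not NE [P2→P gives 4>1; P3→X gives 8>2]
(A,S,W): not NE [P2→P gives 8>7; P3→X gives 8>6]
(B,P,X): not NE [P1→C gives 7>6; P2→S gives 8>7; P3→Z gives 8>5]
(B,P,Y): not NE [P1→A gives 9>1; P2→R gives 6>0; P3→Z gives 8>2]
(B,P,Z): not NE [P2→S gives 6>3]
(B,P,W): not NE [P1→C gives 7>4; P3→Z gives 8>1]
(B,Q,X): not NE [P2→S gives 8>3; P3→W gives 8>7]
(B,Q,Y): not NE [P1→A gives 3>0]
(B,Q,Z): not NE [P1→D gives 9>2; P2→S gives 6>0; P3→W gives 8>3]
(B,Q,W): not NE [P1→D gives 9>7; P2→P gives 8>7]
(B,R,X): not NE [P1→A gives 8>2; P2→S gives 8>4]
(B,R,Y): not NE [P3→Z gives 4>3]
(B,R,Z): not NE [P1→D gives 9>3; P2→S gives 6>5]
(B,R,W): not NE [P1→C gives 6>3; P2→P gives 8>4; P3→Z gives 4>3]
(B,S,X): not NE [P1→D gives 7>4; P3→Y gives 9>7]
(B,S,Y): not NE [P1→C gives 7>2; P2→R gives 6>1]
(B,S,Z): not NE [P3→Y gives 9>1]
(B,S,W): not NE [P1→A gives 6>4; P2→P gives 8>3; P3→Y gives 9>7]
(C,P,X): not NE [P2→R gives 9>4; P3→Z gives 6>2]
(C,P,Y): not NE [P1→A gives 9>4; P2→S gives 8>2; P3→Z gives 6>5]
(C,P,Z): not NE [P1→B gives 8>6]
(C,P,W): not NE [P2→Q gives 9>3; P3→Z gives 6>4]
(C,Q,X): not NE [P2→R gives 9>4; P3→Z gives 9>3]
(C,Q,Y): not NE [P1→A gives 3>2; P2→S gives 8>7; P3→Z gives 9>0]
(C,Q,Z): not NE [P1→D gives 9>7; P2→P gives 9>8]
(C,Q,W): not NE [P1→D gives 9>2; P3→Z gives 9>1]
(C,R,X): not NE [P1→A gives 8>4; P3→W gives 8>6]
(C,R,Y): not NE [P1→B gives 9>8; P2→S gives 8>3; P3→W gives 8>5]
(C,R,Z): not NE [P1→D gives 9>6; P2→P gives 9>3; P3→W gives 8>4]
(C,R,W): not NE [P2→Q gives 9>1]
(C,S,X): not NE [P1→D gives 7>0; P2→R gives 9>3; P3→W gives 7>0]
(C,S,Y): not NE [P3→W gives 7>0]
(C,S,Z): not NE [P1→B gives 6>0; P2→P gives 9>3; P3→W gives 7>3]
(C,S,W): not NE [P1→A gives 6>4; P2→Q gives 9>6]
(D,P,X): not NE [P1→C gives 7>2; P2→R gives 7>2; P3→Z gives 9>4]
(D,P,Y): not NE [P1→A gives 9>6; P2→R gives 7>2; P3→Z gives 9>1]
(D,P,Z): not NE [P1→B gives 8>5; P2→R gives 4>1]
(D,P,W): not NE [P1→C gives 7>3; P2→S gives 9>8; P3→Z gives 9>5]
(D,Q,X): not NE [P1→C gives 9>5; P2→R gives 7>3]
(D,Q,Y): not NE [P1→A gives 3>0; P2→R gives 7>6; P3→X gives 9>2]
(D,Q,Z): not NE [P2→R gives 4>0; P3→X gives 9>8]
(D,Q,W): not NE [P2→S gives 9>4; P3→X gives 9>8]
(D,R,X): not NE [P1→A gives 8>4]
(D,R,Y): not NE [P1→B gives 9>0; P3→X gives 9>2]
(D,R,Z): not NE [P3→X gives 9>3]
(D,R,W): not NE [P1→C gives 6>3; P2→S gives 9>3; P3→X gives 9>1]
(D,S,X): not NE [P2→R gives 7>2; P3→W gives 9>7]
(D,S,Y): not NE [P1→C gives 7>6; P2→R gives 7>5; P3→W gives 9>0]
(D,S,Z): not NE [P1→B gives 6>1; P2→R gives 4>0; P3→W gives 9>2]
(D,S,W): not NE [P1→A gives 6>2]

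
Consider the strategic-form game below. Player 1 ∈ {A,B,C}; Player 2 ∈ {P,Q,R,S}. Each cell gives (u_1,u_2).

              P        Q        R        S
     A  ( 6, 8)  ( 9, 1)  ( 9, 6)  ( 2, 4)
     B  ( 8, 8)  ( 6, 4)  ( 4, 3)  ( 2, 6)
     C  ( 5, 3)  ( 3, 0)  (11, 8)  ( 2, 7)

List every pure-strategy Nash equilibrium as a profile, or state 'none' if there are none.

NE set: (B,P), (C,R)

(A,P): not NE [P1→B gives 8>6]
(A,Q): not NE [P2→P gives 8>1]
(A,R): not NE [P1→C gives 11>9; P2→P gives 8>6]
(A,S): not NE [P2→P gives 8>4]
(B,P): NE
(B,Q): not NE [P1→A gives 9>6; P2→P gives 8>4]
(B,R): not NE [P1→C gives 11>4; P2→P gives 8>3]
(B,S): not NE [P2→P gives 8>6]
(C,P): not NE [P1→B gives 8>5; P2→R gives 8>3]
(C,Q): not NE [P1→A gives 9>3; P2→R gives 8>0]
(C,R): NE
(C,S): not NE [P2→R gives 8>7]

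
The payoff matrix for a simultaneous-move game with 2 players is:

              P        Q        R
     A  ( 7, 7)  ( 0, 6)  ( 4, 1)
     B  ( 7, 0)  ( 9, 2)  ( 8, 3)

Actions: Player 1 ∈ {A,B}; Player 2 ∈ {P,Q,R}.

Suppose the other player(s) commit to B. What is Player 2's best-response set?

P2 best: {R}

u_2(P vs B) = 0
u_2(Q vs B) = 2
u_2(R vs B) = 3
max payoff 3 at {R}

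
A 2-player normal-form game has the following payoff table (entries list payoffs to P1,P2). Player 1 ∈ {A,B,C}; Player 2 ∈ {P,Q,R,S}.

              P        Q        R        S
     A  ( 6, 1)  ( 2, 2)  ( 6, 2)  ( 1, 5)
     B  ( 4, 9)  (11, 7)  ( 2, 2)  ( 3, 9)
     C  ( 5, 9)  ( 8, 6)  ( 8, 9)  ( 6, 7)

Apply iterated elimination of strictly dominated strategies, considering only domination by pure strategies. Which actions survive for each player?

P2 drop Q (S beats it: A:5>2 B:9>7 C:7>6)
P1 drop B (C beats it: P:5>4 R:8>2 S:6>3)
P1→{A,C} P2→{P,R,S}

IESDS → P1:{A,C} P2:{P,R,S}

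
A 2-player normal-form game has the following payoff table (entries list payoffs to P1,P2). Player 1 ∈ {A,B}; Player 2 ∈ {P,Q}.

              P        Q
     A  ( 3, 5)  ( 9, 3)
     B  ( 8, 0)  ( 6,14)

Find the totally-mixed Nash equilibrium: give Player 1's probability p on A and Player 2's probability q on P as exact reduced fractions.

P1 indiff ⇒ q·3+(1-q)·9 = q·8+(1-q)·6 ⇒ q(-5) = (1-q)(-3) ⇒ q = 3/8
P2 indiff ⇒ p·5+(1-p)·0 = p·3+(1-p)·14 ⇒ p(2) = (1-p)(14) ⇒ p = 7/8

P1 mixes 7/8 on A; P2 mixes 3/8 on P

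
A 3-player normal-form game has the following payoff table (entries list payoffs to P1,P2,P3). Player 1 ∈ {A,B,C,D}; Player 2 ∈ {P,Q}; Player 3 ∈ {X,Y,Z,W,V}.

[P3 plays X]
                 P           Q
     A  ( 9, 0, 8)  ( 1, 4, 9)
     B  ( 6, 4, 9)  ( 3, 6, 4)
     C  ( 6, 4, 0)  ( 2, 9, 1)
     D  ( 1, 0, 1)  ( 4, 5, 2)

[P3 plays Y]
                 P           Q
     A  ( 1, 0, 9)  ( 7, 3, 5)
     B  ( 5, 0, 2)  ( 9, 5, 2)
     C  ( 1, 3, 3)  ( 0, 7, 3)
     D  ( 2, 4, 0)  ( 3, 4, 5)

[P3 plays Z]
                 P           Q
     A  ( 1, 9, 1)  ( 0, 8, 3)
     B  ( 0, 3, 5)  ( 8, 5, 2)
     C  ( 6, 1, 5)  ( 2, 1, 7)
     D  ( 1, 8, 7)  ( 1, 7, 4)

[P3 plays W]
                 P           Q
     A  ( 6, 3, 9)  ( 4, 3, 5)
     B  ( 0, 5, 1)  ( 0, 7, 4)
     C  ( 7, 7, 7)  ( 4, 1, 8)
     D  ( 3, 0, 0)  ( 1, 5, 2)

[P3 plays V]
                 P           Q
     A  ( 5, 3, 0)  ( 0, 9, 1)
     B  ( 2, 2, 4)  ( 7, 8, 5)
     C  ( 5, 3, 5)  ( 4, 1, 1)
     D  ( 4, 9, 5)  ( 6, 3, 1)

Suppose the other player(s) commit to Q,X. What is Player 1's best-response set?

P1 best: {D}

u_1(A vs Q,X) = 1
u_1(B vs Q,X) = 3
u_1(C vs Q,X) = 2
u_1(D vs Q,X) = 4
max payoff 4 at {D}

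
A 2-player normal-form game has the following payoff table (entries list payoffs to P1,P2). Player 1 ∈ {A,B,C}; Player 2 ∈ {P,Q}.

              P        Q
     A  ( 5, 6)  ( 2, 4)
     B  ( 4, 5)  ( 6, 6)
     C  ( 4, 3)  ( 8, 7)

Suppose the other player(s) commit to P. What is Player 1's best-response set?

u_1(A vs P) = 5
u_1(B vs P) = 4
u_1(C vs P) = 4
max payoff 5 at {A}

P1 best: {A}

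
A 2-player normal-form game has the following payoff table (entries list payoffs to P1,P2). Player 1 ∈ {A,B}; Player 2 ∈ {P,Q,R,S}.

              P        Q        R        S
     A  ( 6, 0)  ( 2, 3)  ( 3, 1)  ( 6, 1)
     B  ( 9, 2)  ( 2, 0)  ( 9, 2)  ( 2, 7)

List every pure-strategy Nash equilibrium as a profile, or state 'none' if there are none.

PSNE = {(A,Q)}

(A,P): not NE [P1→B gives 9>6; P2→Q gives 3>0]
(A,Q): NE
(A,R): not NE [P1→B gives 9>3; P2→Q gives 3>1]
(A,S): not NE [P2→Q gives 3>1]
(B,P): not NE [P2→S gives 7>2]
(B,Q): not NE [P2→S gives 7>0]
(B,R): not NE [P2→S gives 7>2]
(B,S): not NE [P1→A gives 6>2]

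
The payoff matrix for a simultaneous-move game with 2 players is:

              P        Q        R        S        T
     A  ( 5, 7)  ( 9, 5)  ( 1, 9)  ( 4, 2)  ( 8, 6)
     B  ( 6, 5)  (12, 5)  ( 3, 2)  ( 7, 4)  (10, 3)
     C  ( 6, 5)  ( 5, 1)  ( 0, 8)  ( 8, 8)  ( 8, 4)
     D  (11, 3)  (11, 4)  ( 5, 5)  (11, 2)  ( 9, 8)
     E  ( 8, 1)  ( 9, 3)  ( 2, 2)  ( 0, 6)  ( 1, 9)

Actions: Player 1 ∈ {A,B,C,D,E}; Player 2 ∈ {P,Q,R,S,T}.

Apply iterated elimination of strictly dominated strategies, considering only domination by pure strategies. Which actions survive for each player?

P1 drop A (B beats it: P:6>5 Q:12>9 R:3>1 S:7>4 T:10>8)
P1 drop C (D beats it: P:11>6 Q:11>5 R:5>0 S:11>8 T:9>8)
P1 drop E (D beats it: P:11>8 Q:11>9 R:5>2 S:11>0 T:9>1)
P2 drop R (T beats it: B:3>2 D:8>5)
P2 drop S (P beats it: B:5>4 D:3>2)
P1→{B,D} P2→{P,Q,T}

Survivors P1:{B,D} P2:{P,Q,T}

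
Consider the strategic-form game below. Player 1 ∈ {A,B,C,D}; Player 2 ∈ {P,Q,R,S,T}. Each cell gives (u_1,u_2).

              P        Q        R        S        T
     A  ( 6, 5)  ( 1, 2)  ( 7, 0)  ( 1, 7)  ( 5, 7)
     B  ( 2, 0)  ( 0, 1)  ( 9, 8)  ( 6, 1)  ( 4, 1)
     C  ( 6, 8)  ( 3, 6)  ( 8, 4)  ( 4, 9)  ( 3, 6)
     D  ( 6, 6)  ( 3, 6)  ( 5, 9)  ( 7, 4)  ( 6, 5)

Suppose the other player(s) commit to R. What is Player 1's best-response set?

BR_1 = {B}

u_1(A vs R) = 7
u_1(B vs R) = 9
u_1(C vs R) = 8
u_1(D vs R) = 5
max payoff 9 at {B}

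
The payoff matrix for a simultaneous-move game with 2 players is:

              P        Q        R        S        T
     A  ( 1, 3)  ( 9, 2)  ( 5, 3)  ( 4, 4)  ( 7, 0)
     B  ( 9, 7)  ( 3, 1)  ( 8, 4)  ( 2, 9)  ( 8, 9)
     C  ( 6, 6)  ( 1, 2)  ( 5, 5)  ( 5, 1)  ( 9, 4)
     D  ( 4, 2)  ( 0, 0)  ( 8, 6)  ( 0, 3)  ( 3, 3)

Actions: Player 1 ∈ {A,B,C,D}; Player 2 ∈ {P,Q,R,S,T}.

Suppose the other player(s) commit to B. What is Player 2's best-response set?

BR_2 = {S,T}

u_2(P vs B) = 7
u_2(Q vs B) = 1
u_2(R vs B) = 4
u_2(S vs B) = 9
u_2(T vs B) = 9
max payoff 9 at {S,T}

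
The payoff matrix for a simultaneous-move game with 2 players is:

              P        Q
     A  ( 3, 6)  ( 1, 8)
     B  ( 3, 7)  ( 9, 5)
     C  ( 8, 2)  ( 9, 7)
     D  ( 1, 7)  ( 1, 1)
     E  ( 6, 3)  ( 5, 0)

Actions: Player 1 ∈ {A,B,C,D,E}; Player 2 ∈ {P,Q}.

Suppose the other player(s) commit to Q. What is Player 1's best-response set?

u_1(A vs Q) = 1
u_1(B vs Q) = 9
u_1(C vs Q) = 9
u_1(D vs Q) = 1
u_1(E vs Q) = 5
max payoff 9 at {B,C}

BR_1 = {B,C}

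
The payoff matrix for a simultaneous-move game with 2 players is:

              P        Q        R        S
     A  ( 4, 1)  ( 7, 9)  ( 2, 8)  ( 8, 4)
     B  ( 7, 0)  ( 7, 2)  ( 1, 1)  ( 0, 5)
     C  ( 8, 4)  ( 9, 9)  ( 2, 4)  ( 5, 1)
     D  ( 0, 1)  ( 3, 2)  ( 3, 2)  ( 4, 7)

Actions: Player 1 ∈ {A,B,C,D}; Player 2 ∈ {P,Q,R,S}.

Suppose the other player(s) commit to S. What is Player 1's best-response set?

argmax u_1 = {A}

u_1(A vs S) = 8
u_1(B vs S) = 0
u_1(C vs S) = 5
u_1(D vs S) = 4
max payoff 8 at {A}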